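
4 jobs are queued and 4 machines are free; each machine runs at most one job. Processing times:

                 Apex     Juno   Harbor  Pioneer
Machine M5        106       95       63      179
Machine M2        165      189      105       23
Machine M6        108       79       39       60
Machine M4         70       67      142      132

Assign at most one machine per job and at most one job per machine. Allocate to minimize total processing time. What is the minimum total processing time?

Treat this as an assignment problem: match each job to one machine.
Optimal: Apex→Machine M4 (70 min), Juno→Machine M5 (95 min), Harbor→Machine M6 (39 min), Pioneer→Machine M2 (23 min) — total 70+95+39+23 = 227 min.
Row-greedy (each job in turn takes its cheapest remaining machine) gives 235 min, worse by 8.
Next-best assignment: Apex→Machine M5, Juno→Machine M4, Harbor→Machine M6, Pioneer→Machine M2 = 235 min.
Every other assignment is strictly worse.

Min total: 227 min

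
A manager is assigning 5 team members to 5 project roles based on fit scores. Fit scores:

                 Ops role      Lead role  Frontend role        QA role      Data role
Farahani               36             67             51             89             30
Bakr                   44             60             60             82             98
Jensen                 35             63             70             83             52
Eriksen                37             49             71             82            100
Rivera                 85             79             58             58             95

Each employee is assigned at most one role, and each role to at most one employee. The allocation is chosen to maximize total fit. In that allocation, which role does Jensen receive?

This is a one-to-one assignment (maximum-weight bipartite matching).
Optimal: Farahani→QA role (89 pts), Bakr→Data role (98 pts), Jensen→Lead role (63 pts), Eriksen→Frontend role (71 pts), Rivera→Ops role (85 pts) — total 89+98+63+71+85 = 406 pts.
Max-entry greedy (repeatedly take the single best remaining cell) gives 404 pts, worse by 2.
Swapping Rivera↔Farahani (Rivera→QA role 58 pts, Farahani→Ops role 36 pts) loses 80.
Jensen's own top role is QA role (83 pts), but forcing Jensen→QA role and reassigning the rest optimally gives only 404 pts — worse by 2.

Jensen receives Lead role.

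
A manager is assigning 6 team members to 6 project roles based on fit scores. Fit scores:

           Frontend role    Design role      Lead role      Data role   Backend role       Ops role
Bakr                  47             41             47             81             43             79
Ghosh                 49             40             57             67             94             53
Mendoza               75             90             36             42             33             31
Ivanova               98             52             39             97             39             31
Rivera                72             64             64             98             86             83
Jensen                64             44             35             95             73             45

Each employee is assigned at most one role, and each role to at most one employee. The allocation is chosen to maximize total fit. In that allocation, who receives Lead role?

Rivera receives Lead role.

Optimal: Bakr→Ops role (79 pts), Ghosh→Backend role (94 pts), Mendoza→Design role (90 pts), Ivanova→Frontend role (98 pts), Rivera→Lead role (64 pts), Jensen→Data role (95 pts) — total 79+94+90+98+64+95 = 520 pts.
Row-greedy (each employee in turn takes its best remaining role) gives 481 pts, worse by 39.
Checked against all permutations: 520 pts is optimal.
Rivera's own top role is Data role (98 pts), but forcing Rivera→Data role and reassigning the rest optimally gives only 495 pts — worse by 25.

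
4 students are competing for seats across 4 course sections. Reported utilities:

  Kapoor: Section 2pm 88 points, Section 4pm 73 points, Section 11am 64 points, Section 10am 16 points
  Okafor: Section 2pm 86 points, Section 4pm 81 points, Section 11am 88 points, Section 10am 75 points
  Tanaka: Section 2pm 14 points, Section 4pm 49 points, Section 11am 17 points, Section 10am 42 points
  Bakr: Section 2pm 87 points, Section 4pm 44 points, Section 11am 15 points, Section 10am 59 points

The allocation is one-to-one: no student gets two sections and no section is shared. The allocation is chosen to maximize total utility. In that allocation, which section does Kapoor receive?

Kapoor receives Section 4pm.

This is a one-to-one assignment (maximum-weight bipartite matching).
Optimal: Kapoor→Section 4pm (73 points), Okafor→Section 11am (88 points), Tanaka→Section 10am (42 points), Bakr→Section 2pm (87 points) — total 73+88+42+87 = 290 points.
Max-entry greedy (repeatedly take the single best remaining cell) gives 284 points, worse by 6.
Kapoor's own top section is Section 2pm (88 points), but forcing Kapoor→Section 2pm and reassigning the rest optimally gives only 284 points — worse by 6.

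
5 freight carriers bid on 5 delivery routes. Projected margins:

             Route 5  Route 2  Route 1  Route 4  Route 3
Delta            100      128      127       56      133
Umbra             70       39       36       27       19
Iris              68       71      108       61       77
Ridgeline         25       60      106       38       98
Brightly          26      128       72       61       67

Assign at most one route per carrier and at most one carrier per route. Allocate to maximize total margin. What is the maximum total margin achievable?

Max total: $498k

Optimal: Delta→Route 3 ($133k), Umbra→Route 5 ($70k), Iris→Route 4 ($61k), Ridgeline→Route 1 ($106k), Brightly→Route 2 ($128k) — total 133+70+61+106+128 = $498k.
Every other assignment is strictly worse.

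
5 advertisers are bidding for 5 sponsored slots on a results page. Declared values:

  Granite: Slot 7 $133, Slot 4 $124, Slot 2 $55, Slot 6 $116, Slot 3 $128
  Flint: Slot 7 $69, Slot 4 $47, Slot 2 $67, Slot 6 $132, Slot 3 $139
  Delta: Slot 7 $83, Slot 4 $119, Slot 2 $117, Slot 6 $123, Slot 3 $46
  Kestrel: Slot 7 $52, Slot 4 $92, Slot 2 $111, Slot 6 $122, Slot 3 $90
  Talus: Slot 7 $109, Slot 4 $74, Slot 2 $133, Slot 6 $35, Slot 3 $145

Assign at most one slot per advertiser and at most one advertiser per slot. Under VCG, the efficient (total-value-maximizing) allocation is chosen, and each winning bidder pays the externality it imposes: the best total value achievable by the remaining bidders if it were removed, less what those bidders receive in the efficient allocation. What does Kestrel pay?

Kestrel pays $5.

Efficient allocation: Granite→Slot 7 ($133), Flint→Slot 3 ($139), Delta→Slot 4 ($119), Kestrel→Slot 6 ($122), Talus→Slot 2 ($133); total welfare W = $646.
Kestrel receives Slot 6 at value $122, so the others get W − 122 = $524.
Without Kestrel: best allocation of the remaining 4 bidders over all 5 slots is Granite→Slot 7 ($133), Flint→Slot 6 ($132), Delta→Slot 4 ($119), Talus→Slot 3 ($145), total $529.
VCG payment = (others' best without Kestrel) − (others' welfare with Kestrel) = 529 − 524 = $5.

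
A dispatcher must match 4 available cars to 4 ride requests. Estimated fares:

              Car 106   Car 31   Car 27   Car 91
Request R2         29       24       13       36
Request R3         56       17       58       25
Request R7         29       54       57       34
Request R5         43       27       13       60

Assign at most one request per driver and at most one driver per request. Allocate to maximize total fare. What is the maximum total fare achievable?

Maximum total: $201

This is a one-to-one assignment (maximum-weight bipartite matching).
Optimal: Car 106→Request R2 ($29), Car 31→Request R7 ($54), Car 27→Request R3 ($58), Car 91→Request R5 ($60) — total 29+54+58+60 = $201.
Row-greedy (each driver in turn takes its best remaining request) gives $183, worse by 18.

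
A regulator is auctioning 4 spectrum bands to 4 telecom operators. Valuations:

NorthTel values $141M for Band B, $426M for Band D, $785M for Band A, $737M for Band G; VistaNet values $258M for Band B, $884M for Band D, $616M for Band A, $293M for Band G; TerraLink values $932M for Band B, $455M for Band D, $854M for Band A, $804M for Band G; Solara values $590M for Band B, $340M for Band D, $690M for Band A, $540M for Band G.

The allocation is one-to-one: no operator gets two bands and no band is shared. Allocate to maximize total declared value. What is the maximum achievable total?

Optimal: NorthTel→Band G ($737M), VistaNet→Band D ($884M), TerraLink→Band B ($932M), Solara→Band A ($690M) — total 737+884+932+690 = $3243M.
Max-entry greedy (repeatedly take the single best remaining cell) gives $3141M, worse by 102.
Every other assignment is strictly worse.

Max total: $3243M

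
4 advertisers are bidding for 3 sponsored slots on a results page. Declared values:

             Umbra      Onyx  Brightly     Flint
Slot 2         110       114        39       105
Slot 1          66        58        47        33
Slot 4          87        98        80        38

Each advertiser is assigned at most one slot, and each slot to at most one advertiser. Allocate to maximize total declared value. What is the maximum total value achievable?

Optimal: Flint→Slot 2 ($105), Umbra→Slot 1 ($66), Onyx→Slot 4 ($98) — total 105+66+98 = $269.
Column-greedy (each slot in turn goes to its best remaining advertiser) gives $260, worse by 9.
Next-best assignment: Onyx→Slot 2, Umbra→Slot 1, Brightly→Slot 4 = $260.

Max total: $269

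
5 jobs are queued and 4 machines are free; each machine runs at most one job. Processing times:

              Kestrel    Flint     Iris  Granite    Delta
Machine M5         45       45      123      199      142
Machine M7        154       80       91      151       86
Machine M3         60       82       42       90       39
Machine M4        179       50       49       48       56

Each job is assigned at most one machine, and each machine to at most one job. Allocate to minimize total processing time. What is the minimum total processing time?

Minimum total: 212 min

Optimal: Kestrel→Machine M5 (45 min), Flint→Machine M7 (80 min), Delta→Machine M3 (39 min), Granite→Machine M4 (48 min) — total 45+80+39+48 = 212 min.
Row-greedy (each job in turn takes its cheapest remaining machine) gives 288 min, worse by 76.
Checked against all permutations: 212 min is optimal.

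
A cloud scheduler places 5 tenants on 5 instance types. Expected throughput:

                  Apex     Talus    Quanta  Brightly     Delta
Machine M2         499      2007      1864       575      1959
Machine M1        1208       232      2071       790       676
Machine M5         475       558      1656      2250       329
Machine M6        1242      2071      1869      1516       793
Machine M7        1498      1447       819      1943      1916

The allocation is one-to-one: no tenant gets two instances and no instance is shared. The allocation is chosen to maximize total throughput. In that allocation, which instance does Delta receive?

This is a one-to-one assignment (maximum-weight bipartite matching).
Optimal: Apex→Machine M7 (1498 ops/s), Talus→Machine M6 (2071 ops/s), Quanta→Machine M1 (2071 ops/s), Brightly→Machine M5 (2250 ops/s), Delta→Machine M2 (1959 ops/s) — total 1498+2071+2071+2250+1959 = 9849 ops/s.
Column-greedy (each instance in turn goes to its best remaining tenant) gives 9486 ops/s, worse by 363.
Swapping Apex↔Delta (Apex→Machine M2 499 ops/s, Delta→Machine M7 1916 ops/s) loses 1042.

Delta receives Machine M2.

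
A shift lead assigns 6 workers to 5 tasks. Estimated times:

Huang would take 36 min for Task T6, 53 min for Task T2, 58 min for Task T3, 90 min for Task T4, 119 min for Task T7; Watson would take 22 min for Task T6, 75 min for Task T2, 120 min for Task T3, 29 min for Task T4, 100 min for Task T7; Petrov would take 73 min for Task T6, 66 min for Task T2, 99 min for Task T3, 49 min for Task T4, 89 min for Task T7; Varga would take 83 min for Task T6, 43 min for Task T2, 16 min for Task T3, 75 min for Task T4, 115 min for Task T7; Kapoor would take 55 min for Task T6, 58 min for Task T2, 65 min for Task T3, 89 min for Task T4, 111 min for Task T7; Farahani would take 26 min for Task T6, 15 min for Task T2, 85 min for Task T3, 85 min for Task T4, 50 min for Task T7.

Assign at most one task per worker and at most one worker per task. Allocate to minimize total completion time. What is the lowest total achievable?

Minimum total: 185 min

This is a one-to-one assignment (minimum-cost bipartite matching).
Optimal: Huang→Task T6 (36 min), Farahani→Task T2 (15 min), Varga→Task T3 (16 min), Watson→Task T4 (29 min), Petrov→Task T7 (89 min) — total 36+15+16+29+89 = 185 min.
Column-greedy (each task in turn goes to its cheapest remaining worker) gives 213 min, worse by 28.
Every other assignment is strictly worse.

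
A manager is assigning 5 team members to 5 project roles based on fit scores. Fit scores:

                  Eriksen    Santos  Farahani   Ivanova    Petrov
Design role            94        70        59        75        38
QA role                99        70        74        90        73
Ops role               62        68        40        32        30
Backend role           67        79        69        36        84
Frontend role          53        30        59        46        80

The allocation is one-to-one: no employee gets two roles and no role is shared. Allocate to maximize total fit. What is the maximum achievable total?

Max total: 401 pts

Treat this as an assignment problem: match each employee to one role.
Optimal: Eriksen→Design role (94 pts), Santos→Ops role (68 pts), Farahani→Backend role (69 pts), Ivanova→QA role (90 pts), Petrov→Frontend role (80 pts) — total 94+68+69+90+80 = 401 pts.
Row-greedy (each employee in turn takes its best remaining role) gives 313 pts, worse by 88.
Checked against all permutations: 401 pts is optimal.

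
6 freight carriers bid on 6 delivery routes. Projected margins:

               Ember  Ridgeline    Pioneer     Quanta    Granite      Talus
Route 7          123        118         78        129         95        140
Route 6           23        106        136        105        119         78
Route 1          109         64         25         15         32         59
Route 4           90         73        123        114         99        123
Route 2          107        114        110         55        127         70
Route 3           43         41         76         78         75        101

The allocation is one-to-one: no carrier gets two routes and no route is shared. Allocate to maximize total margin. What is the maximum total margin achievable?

Max total: $705k

This is a one-to-one assignment (maximum-weight bipartite matching).
Optimal: Ember→Route 1 ($109k), Ridgeline→Route 7 ($118k), Pioneer→Route 6 ($136k), Quanta→Route 4 ($114k), Granite→Route 2 ($127k), Talus→Route 3 ($101k) — total 109+118+136+114+127+101 = $705k.
Max-entry greedy (repeatedly take the single best remaining cell) gives $667k, worse by 38.
Swapping Pioneer↔Granite (Pioneer→Route 2 $110k, Granite→Route 6 $119k) loses 34.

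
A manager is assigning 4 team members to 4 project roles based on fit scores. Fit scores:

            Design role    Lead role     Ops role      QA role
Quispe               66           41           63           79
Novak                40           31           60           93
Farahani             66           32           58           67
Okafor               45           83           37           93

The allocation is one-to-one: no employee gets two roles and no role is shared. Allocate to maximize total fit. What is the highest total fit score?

Maximum total: 305 pts

Optimal: Quispe→Ops role (63 pts), Novak→QA role (93 pts), Farahani→Design role (66 pts), Okafor→Lead role (83 pts) — total 63+93+66+83 = 305 pts.
Max-entry greedy (repeatedly take the single best remaining cell) gives 300 pts, worse by 5.
Next-best assignment: Quispe→Design role, Novak→QA role, Farahani→Ops role, Okafor→Lead role = 300 pts.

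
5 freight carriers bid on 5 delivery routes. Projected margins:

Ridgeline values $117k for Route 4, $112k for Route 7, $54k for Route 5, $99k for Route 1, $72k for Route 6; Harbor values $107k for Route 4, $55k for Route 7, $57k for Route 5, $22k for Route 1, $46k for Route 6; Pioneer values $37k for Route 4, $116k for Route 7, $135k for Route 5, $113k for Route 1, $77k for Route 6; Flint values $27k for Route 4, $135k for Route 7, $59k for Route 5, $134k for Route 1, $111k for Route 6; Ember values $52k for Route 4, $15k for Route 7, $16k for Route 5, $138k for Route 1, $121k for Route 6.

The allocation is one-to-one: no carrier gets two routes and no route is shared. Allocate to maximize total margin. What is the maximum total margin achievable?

This is a one-to-one assignment (maximum-weight bipartite matching).
Optimal: Ridgeline→Route 7 ($112k), Harbor→Route 4 ($107k), Pioneer→Route 5 ($135k), Flint→Route 1 ($134k), Ember→Route 6 ($121k) — total 112+107+135+134+121 = $609k.
Column-greedy (each route in turn goes to its best remaining carrier) gives $571k, worse by 38.

Max total: $609k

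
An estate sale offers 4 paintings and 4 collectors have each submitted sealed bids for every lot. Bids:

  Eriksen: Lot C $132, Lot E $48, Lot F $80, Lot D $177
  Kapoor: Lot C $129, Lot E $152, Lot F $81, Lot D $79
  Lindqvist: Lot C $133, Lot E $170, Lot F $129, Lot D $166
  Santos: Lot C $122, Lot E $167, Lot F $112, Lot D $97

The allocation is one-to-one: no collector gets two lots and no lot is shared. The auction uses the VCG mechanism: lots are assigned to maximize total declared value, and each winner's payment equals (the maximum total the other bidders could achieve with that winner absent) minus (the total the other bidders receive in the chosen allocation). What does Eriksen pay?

Eriksen pays $37.

Efficient allocation: Eriksen→Lot D ($177), Kapoor→Lot C ($129), Lindqvist→Lot F ($129), Santos→Lot E ($167); total welfare W = $602.
Eriksen receives Lot D at value $177, so the others get W − 177 = $425.
Without Eriksen: best allocation of the remaining 3 bidders over all 4 lots is Kapoor→Lot C ($129), Lindqvist→Lot D ($166), Santos→Lot E ($167), total $462.
VCG payment = (others' best without Eriksen) − (others' welfare with Eriksen) = 462 − 425 = $37.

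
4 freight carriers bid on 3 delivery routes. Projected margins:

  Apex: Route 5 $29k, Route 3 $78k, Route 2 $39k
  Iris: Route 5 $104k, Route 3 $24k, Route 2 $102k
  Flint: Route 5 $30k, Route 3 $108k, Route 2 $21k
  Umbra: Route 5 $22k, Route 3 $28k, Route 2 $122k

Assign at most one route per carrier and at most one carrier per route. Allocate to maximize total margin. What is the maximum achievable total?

Maximum total: $334k

Optimal: Iris→Route 5 ($104k), Flint→Route 3 ($108k), Umbra→Route 2 ($122k) — total 104+108+122 = $334k.
Row-greedy (each carrier in turn takes its best remaining route) gives $203k, worse by 131.
Next-best assignment: Iris→Route 5, Apex→Route 3, Umbra→Route 2 = $304k.
Checked against all permutations: $334k is optimal.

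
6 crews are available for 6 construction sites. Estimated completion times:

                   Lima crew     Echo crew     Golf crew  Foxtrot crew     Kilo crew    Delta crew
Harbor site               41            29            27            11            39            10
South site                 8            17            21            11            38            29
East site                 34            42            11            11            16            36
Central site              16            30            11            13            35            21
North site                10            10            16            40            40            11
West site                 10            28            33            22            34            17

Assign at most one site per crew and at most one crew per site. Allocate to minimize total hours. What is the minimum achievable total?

Min total: 68 hours

Optimal: Lima crew→West site (10 hours), Echo crew→North site (10 hours), Golf crew→Central site (11 hours), Foxtrot crew→South site (11 hours), Kilo crew→East site (16 hours), Delta crew→Harbor site (10 hours) — total 10+10+11+11+16+10 = 68 hours.
Row-greedy (each crew in turn takes its cheapest remaining site) gives 95 hours, worse by 27.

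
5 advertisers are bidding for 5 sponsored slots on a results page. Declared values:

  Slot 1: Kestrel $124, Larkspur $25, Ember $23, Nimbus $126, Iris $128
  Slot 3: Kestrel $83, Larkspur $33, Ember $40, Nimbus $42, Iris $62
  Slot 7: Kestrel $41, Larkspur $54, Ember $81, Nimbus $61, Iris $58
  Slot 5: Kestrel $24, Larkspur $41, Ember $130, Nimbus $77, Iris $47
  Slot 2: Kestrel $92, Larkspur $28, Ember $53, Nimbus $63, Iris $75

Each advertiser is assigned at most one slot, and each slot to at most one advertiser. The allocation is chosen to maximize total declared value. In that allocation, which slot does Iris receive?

This is the linear assignment problem.
Optimal: Kestrel→Slot 3 ($83), Larkspur→Slot 7 ($54), Ember→Slot 5 ($130), Nimbus→Slot 1 ($126), Iris→Slot 2 ($75) — total 83+54+130+126+75 = $468.
Row-greedy (each advertiser in turn takes its best remaining slot) gives $433, worse by 35.
Iris's own top slot is Slot 1 ($128), but forcing Iris→Slot 1 and reassigning the rest optimally gives only $458 — worse by 10.

Iris receives Slot 2.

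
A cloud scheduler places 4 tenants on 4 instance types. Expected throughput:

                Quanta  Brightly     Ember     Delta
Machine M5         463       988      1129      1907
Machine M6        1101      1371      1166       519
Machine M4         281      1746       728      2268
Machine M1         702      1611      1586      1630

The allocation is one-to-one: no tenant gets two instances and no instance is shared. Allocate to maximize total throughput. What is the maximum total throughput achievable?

Max total: 6340 ops/s

Optimal: Quanta→Machine M6 (1101 ops/s), Brightly→Machine M4 (1746 ops/s), Ember→Machine M1 (1586 ops/s), Delta→Machine M5 (1907 ops/s) — total 1101+1746+1586+1907 = 6340 ops/s.
Max-entry greedy (repeatedly take the single best remaining cell) gives 5508 ops/s, worse by 832.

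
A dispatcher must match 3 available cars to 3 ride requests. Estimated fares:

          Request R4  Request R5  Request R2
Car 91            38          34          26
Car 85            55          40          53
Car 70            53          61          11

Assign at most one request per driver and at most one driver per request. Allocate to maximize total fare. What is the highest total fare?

Max total: $152

Optimal: Car 91→Request R4 ($38), Car 85→Request R2 ($53), Car 70→Request R5 ($61) — total 38+53+61 = $152.
Max-entry greedy (repeatedly take the single best remaining cell) gives $142, worse by 10.
Next-best assignment: Car 91→Request R2, Car 85→Request R4, Car 70→Request R5 = $142.
Swapping Car 85↔Car 91 (Car 85→Request R4 $55, Car 91→Request R2 $26) loses 10.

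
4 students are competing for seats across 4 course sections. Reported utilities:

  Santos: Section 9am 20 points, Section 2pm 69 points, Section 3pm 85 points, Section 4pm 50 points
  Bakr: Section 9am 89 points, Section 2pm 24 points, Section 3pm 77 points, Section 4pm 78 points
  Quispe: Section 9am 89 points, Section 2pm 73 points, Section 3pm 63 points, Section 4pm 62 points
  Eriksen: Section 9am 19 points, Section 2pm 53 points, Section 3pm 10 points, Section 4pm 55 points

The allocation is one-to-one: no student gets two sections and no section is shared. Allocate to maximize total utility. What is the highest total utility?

This is a one-to-one assignment (maximum-weight bipartite matching).
Optimal: Santos→Section 3pm (85 points), Bakr→Section 4pm (78 points), Quispe→Section 9am (89 points), Eriksen→Section 2pm (53 points) — total 85+78+89+53 = 305 points.
Row-greedy (each student in turn takes its best remaining section) gives 302 points, worse by 3.
Next-best assignment: Santos→Section 3pm, Bakr→Section 9am, Quispe→Section 2pm, Eriksen→Section 4pm = 302 points.

Max total: 305 points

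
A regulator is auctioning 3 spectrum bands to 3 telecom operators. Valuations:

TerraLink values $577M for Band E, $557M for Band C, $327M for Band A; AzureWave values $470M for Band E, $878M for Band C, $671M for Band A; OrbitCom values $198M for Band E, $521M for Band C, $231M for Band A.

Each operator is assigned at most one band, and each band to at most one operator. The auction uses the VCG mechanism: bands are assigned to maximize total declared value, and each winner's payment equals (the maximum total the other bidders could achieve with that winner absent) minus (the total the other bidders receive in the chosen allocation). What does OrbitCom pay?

OrbitCom pays $207M.

Efficient allocation: TerraLink→Band E ($577M), AzureWave→Band A ($671M), OrbitCom→Band C ($521M); total welfare W = $1769M.
OrbitCom receives Band C at value $521M, so the others get W − 521 = $1248M.
Without OrbitCom: best allocation of the remaining 2 bidders over all 3 bands is TerraLink→Band E ($577M), AzureWave→Band C ($878M), total $1455M.
VCG payment = (others' best without OrbitCom) − (others' welfare with OrbitCom) = 1455 − 1248 = $207M.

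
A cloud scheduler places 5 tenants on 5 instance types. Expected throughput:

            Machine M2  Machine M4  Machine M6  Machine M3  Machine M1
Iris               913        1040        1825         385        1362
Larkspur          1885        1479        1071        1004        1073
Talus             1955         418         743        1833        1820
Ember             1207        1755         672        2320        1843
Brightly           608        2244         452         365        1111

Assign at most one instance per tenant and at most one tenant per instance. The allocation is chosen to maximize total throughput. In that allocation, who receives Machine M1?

Talus receives Machine M1.

Optimal: Iris→Machine M6 (1825 ops/s), Larkspur→Machine M2 (1885 ops/s), Talus→Machine M1 (1820 ops/s), Ember→Machine M3 (2320 ops/s), Brightly→Machine M4 (2244 ops/s) — total 1825+1885+1820+2320+2244 = 10094 ops/s.
Column-greedy (each instance in turn goes to its best remaining tenant) gives 9417 ops/s, worse by 677.
Swapping Iris↔Larkspur (Iris→Machine M2 913 ops/s, Larkspur→Machine M6 1071 ops/s) loses 1726.
Talus's own top instance is Machine M2 (1955 ops/s), but forcing Talus→Machine M2 and reassigning the rest optimally gives only 9417 ops/s — worse by 677.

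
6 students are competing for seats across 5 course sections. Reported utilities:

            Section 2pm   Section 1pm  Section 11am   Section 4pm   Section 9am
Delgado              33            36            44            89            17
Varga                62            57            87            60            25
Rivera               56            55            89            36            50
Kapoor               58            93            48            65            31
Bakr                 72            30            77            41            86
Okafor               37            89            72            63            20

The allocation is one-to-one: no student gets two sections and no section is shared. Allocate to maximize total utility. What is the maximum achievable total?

Optimal: Varga→Section 2pm (62 points), Kapoor→Section 1pm (93 points), Rivera→Section 11am (89 points), Delgado→Section 4pm (89 points), Bakr→Section 9am (86 points) — total 62+93+89+89+86 = 419 points.
Column-greedy (each section in turn goes to its best remaining student) gives 368 points, worse by 51.
Next-best assignment: Varga→Section 2pm, Okafor→Section 1pm, Rivera→Section 11am, Delgado→Section 4pm, Bakr→Section 9am = 415 points.
Swapping Bakr↔Varga (Bakr→Section 2pm 72 points, Varga→Section 9am 25 points) loses 51.

Max total: 419 points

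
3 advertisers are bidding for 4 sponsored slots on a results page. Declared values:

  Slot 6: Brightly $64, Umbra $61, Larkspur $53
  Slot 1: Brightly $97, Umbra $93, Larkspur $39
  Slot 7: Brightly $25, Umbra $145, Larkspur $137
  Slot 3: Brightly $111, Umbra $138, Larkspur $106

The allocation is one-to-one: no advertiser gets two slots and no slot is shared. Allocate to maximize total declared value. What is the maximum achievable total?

This is the linear assignment problem.
Optimal: Brightly→Slot 1 ($97), Umbra→Slot 3 ($138), Larkspur→Slot 7 ($137) — total 97+138+137 = $372.
Column-greedy (each slot in turn goes to its best remaining advertiser) gives $294, worse by 78.

Maximum total: $372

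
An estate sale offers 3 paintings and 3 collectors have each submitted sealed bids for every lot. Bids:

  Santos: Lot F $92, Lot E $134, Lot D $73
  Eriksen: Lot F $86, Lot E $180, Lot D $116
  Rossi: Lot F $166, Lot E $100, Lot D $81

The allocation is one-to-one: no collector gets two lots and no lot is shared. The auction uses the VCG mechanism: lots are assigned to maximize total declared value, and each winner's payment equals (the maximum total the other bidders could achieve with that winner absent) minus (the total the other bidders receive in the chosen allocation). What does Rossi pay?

Rossi pays $19.

Efficient allocation: Santos→Lot D ($73), Eriksen→Lot E ($180), Rossi→Lot F ($166); total welfare W = $419.
Rossi receives Lot F at value $166, so the others get W − 166 = $253.
Without Rossi: best allocation of the remaining 2 bidders over all 3 lots is Santos→Lot F ($92), Eriksen→Lot E ($180), total $272.
VCG payment = (others' best without Rossi) − (others' welfare with Rossi) = 272 − 253 = $19.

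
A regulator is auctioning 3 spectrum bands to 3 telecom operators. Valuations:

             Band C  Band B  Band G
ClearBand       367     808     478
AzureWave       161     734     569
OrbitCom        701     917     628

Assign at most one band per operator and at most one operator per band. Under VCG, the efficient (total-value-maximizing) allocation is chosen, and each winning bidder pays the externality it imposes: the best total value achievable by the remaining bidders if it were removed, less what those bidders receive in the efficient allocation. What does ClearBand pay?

Efficient allocation: ClearBand→Band B ($808M), AzureWave→Band G ($569M), OrbitCom→Band C ($701M); total welfare W = $2078M.
ClearBand receives Band B at value $808M, so the others get W − 808 = $1270M.
Without ClearBand: best allocation of the remaining 2 bidders over all 3 bands is AzureWave→Band G ($569M), OrbitCom→Band B ($917M), total $1486M.
VCG payment = (others' best without ClearBand) − (others' welfare with ClearBand) = 1486 − 1270 = $216M.

ClearBand pays $216M.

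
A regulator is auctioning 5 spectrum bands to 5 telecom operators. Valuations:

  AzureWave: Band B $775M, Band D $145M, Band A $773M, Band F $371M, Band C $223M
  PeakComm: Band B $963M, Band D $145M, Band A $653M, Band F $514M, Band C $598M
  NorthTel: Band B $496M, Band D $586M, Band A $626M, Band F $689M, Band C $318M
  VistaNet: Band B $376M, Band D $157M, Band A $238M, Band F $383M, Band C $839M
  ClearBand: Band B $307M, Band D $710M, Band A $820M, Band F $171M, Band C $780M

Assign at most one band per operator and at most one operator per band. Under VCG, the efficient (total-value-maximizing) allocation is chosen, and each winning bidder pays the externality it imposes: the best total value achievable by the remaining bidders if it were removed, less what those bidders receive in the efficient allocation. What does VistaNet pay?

Efficient allocation: AzureWave→Band A ($773M), PeakComm→Band B ($963M), NorthTel→Band F ($689M), VistaNet→Band C ($839M), ClearBand→Band D ($710M); total welfare W = $3974M.
VistaNet receives Band C at value $839M, so the others get W − 839 = $3135M.
Without VistaNet: best allocation of the remaining 4 bidders over all 5 bands is AzureWave→Band A ($773M), PeakComm→Band B ($963M), NorthTel→Band F ($689M), ClearBand→Band C ($780M), total $3205M.
VCG payment = (others' best without VistaNet) − (others' welfare with VistaNet) = 3205 − 3135 = $70M.

VistaNet pays $70M.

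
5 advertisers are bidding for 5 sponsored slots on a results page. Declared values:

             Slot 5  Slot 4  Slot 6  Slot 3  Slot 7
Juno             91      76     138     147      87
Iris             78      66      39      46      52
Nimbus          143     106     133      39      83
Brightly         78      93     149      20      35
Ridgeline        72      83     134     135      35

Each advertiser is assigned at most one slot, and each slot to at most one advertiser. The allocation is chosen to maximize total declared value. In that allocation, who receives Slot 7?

This is a one-to-one assignment (maximum-weight bipartite matching).
Optimal: Juno→Slot 7 ($87), Iris→Slot 4 ($66), Nimbus→Slot 5 ($143), Brightly→Slot 6 ($149), Ridgeline→Slot 3 ($135) — total 87+66+143+149+135 = $580.
Max-entry greedy (repeatedly take the single best remaining cell) gives $574, worse by 6.
Juno's own top slot is Slot 3 ($147), but forcing Juno→Slot 3 and reassigning the rest optimally gives only $574 — worse by 6.

Juno receives Slot 7.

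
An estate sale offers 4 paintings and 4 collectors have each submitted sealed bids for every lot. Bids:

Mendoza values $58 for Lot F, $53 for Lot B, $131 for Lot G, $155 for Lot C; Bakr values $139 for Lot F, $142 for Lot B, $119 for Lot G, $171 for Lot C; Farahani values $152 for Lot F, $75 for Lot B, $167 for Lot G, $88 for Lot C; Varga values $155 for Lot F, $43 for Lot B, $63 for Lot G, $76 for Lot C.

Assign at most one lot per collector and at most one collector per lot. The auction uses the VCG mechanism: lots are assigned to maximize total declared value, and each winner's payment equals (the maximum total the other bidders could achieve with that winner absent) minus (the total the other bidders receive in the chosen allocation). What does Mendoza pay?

Mendoza pays $29.

Efficient allocation: Mendoza→Lot C ($155), Bakr→Lot B ($142), Farahani→Lot G ($167), Varga→Lot F ($155); total welfare W = $619.
Mendoza receives Lot C at value $155, so the others get W − 155 = $464.
Without Mendoza: best allocation of the remaining 3 bidders over all 4 lots is Bakr→Lot C ($171), Farahani→Lot G ($167), Varga→Lot F ($155), total $493.
VCG payment = (others' best without Mendoza) − (others' welfare with Mendoza) = 493 − 464 = $29.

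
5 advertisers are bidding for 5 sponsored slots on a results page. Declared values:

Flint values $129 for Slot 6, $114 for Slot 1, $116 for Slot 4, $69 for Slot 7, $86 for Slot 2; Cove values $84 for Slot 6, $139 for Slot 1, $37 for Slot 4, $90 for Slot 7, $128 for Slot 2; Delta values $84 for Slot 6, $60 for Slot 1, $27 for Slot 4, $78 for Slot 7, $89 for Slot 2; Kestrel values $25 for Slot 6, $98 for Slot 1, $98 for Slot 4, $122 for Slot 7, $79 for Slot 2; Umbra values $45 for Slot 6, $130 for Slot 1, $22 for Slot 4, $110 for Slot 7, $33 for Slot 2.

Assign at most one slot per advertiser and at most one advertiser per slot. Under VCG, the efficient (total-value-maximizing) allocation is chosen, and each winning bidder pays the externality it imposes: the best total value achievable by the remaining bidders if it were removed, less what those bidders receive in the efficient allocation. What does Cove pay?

Efficient allocation: Flint→Slot 4 ($116), Cove→Slot 2 ($128), Delta→Slot 6 ($84), Kestrel→Slot 7 ($122), Umbra→Slot 1 ($130); total welfare W = $580.
Cove receives Slot 2 at value $128, so the others get W − 128 = $452.
Without Cove: best allocation of the remaining 4 bidders over all 5 slots is Flint→Slot 6 ($129), Delta→Slot 2 ($89), Kestrel→Slot 7 ($122), Umbra→Slot 1 ($130), total $470.
VCG payment = (others' best without Cove) − (others' welfare with Cove) = 470 − 452 = $18.

Cove pays $18.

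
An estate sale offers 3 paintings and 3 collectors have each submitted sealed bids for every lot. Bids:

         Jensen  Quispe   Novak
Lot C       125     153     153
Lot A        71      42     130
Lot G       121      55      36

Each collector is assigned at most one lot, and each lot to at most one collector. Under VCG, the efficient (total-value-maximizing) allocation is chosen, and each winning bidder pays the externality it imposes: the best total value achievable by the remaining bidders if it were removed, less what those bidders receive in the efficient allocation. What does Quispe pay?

Efficient allocation: Jensen→Lot G ($121), Quispe→Lot C ($153), Novak→Lot A ($130); total welfare W = $404.
Quispe receives Lot C at value $153, so the others get W − 153 = $251.
Without Quispe: best allocation of the remaining 2 bidders over all 3 lots is Jensen→Lot G ($121), Novak→Lot C ($153), total $274.
VCG payment = (others' best without Quispe) − (others' welfare with Quispe) = 274 − 251 = $23.

Quispe pays $23.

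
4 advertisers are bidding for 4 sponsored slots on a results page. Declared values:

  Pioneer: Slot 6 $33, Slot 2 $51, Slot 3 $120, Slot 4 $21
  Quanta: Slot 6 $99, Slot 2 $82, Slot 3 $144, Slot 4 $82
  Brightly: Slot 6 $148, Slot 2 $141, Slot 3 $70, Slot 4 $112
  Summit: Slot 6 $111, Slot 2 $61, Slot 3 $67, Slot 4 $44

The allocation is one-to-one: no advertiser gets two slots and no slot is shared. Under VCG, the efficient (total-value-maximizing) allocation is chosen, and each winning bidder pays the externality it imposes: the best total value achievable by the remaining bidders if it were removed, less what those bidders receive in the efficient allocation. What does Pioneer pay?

Efficient allocation: Pioneer→Slot 3 ($120), Quanta→Slot 4 ($82), Brightly→Slot 2 ($141), Summit→Slot 6 ($111); total welfare W = $454.
Pioneer receives Slot 3 at value $120, so the others get W − 120 = $334.
Without Pioneer: best allocation of the remaining 3 bidders over all 4 slots is Quanta→Slot 3 ($144), Brightly→Slot 2 ($141), Summit→Slot 6 ($111), total $396.
VCG payment = (others' best without Pioneer) − (others' welfare with Pioneer) = 396 − 334 = $62.

Pioneer pays $62.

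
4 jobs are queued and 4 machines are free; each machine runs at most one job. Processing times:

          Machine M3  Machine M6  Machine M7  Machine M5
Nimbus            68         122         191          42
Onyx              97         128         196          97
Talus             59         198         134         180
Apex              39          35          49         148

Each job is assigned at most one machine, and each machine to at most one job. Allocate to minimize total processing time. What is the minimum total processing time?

Min total: 278 min

Optimal: Nimbus→Machine M5 (42 min), Onyx→Machine M6 (128 min), Talus→Machine M3 (59 min), Apex→Machine M7 (49 min) — total 42+128+59+49 = 278 min.
Min-entry greedy (repeatedly take the single cheapest remaining cell) gives 332 min, worse by 54.
Next-best assignment: Nimbus→Machine M5, Onyx→Machine M3, Talus→Machine M7, Apex→Machine M6 = 308 min.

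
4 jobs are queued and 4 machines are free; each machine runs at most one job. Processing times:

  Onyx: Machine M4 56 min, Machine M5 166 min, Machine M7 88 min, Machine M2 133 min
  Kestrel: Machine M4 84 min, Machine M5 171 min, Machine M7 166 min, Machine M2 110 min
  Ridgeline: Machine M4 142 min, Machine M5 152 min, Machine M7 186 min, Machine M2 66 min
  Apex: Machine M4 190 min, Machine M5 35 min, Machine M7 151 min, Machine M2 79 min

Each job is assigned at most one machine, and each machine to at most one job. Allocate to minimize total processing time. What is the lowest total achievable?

Minimum total: 273 min

This is the linear assignment problem.
Optimal: Onyx→Machine M7 (88 min), Kestrel→Machine M4 (84 min), Ridgeline→Machine M2 (66 min), Apex→Machine M5 (35 min) — total 88+84+66+35 = 273 min.
Checked against all permutations: 273 min is optimal.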